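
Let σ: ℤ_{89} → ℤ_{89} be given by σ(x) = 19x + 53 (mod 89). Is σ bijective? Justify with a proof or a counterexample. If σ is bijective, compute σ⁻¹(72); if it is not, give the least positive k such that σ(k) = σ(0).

Recall that σ is injective if σ(u) = σ(v) implies u = v.
Suppose σ(u) = σ(v) in ℤ_{89}. Then 19u + 53 ≡ 19v + 53 (mod 89), therefore 19(u − v) ≡ 0 (mod 89).
Since gcd(19, 89) = 1, 19 is invertible modulo 89, therefore u − v ≡ 0 (mod 89), i.e. u = v.
We now compute 19⁻¹ mod 89 explicitly. Euclid's algorithm: 89 = 4·19 + 13, 19 = 1·13 + 6, 13 = 2·6 + 1; back-substituting gives 1 = 75·19 − 16·89, so 19⁻¹ ≡ 75 (mod 89).
For any y ∈ ℤ_{89}, x = 75(y − 53) mod 89 satisfies σ(x) = 19·75(y − 53) + 53 ≡ y (since 19·75 ≡ 1 mod 89). So every y has a preimage.
Therefore σ is bijective.
Since σ is bijective, we find σ⁻¹(72): we need 19x ≡ 72 − 53 ≡ 19 (mod 89). Using 19⁻¹ = 75: x ≡ 75·19 = 1425 = 16·89 + 1, so x = 1.
Check: σ(1) = 19·1 + 53 = 72 ≡ 72 (mod 89).

1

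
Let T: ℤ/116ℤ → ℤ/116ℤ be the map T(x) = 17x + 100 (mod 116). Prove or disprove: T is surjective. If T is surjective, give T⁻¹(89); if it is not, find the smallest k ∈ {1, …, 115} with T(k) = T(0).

Since gcd(17, 116) = 1, 17 is invertible modulo 116. Euclid's algorithm: 116 = 6·17 + 14, 17 = 1·14 + 3, 14 = 4·3 + 2, 3 = 1·2 + 1; back-substituting gives 1 = 41·17 − 6·116, so 17⁻¹ ≡ 41 (mod 116).
Then y ↦ 41(y − 100) is a two-sided inverse to T, so every y ∈ ℤ/116ℤ has a preimage.
So T is surjective.
Since T is surjective, we find T⁻¹(89): we need 17x ≡ 89 − 100 ≡ 105 (mod 116). Using 17⁻¹ = 41: x ≡ 41·105 = 4305 = 37·116 + 13, so x = 13.
Check: T(13) = 17·13 + 100 = 321 = 2·116 + 89 ≡ 89 (mod 116).

13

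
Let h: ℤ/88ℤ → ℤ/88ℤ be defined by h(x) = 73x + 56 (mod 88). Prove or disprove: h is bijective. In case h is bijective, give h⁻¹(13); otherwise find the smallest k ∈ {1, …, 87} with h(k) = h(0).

Suppose h(u) = h(v) in ℤ/88ℤ. Then 73u + 56 ≡ 73v + 56 (mod 88), thus 73(u − v) ≡ 0 (mod 88).
Since gcd(73, 88) = 1, 73 is invertible modulo 88, so u − v ≡ 0 (mod 88), i.e. u = v.
We now compute 73⁻¹ mod 88 explicitly. Euclid's algorithm: 88 = 1·73 + 15, 73 = 4·15 + 13, 15 = 1·13 + 2, 13 = 6·2 + 1; back-substituting gives 1 = 41·73 − 34·88, so 73⁻¹ ≡ 41 (mod 88).
Then y ↦ 41(y − 56) is a two-sided inverse to h, so every y ∈ ℤ/88ℤ has a preimage.
Thus h is bijective.
Since h is bijective, we compute h⁻¹(13): solve 73x + 56 ≡ 13 (mod 88), i.e. 73x ≡ 45 (mod 88).
Multiplying by 73⁻¹ = 41 gives x ≡ 41·45 = 1845 = 20·88 + 85 ≡ 85 (mod 88).
Check: h(85) = 73·85 + 56 = 6261 = 71·88 + 13 ≡ 13 (mod 88).

85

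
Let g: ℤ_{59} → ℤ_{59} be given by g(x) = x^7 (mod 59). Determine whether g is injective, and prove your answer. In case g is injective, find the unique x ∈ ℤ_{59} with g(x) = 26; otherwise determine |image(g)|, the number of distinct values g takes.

Since 59 is prime, the nonzero elements of ℤ_{59} form a cyclic group of order 58.
As gcd(7, 58) = 1, raising to the 7th power is a bijection on this group: if a^7 ≡ b^7 then (ab^{−1})^7 = 1, and the only element of order dividing gcd(7, 58) = 1 is 1, so a = b.
With g(0) = 0 this makes g injective on all of ℤ_{59}, hence bijective (finite equal-size domain and codomain). In particular g is injective.
Since g is injective, we find the preimage of 26. The inverse of x ↦ x^7 on (ℤ_{59})^× is x ↦ x^25, because 7·25 = 175 = 3·58 + 1 ≡ 1 (mod 58) and x^{58} = 1 for x ≠ 0 (Fermat). So g⁻¹(26) = 26^25 mod 59.
Repeated squaring mod 59: 26^1 ≡ 26, 26^2 ≡ 26² = 676 ≡ 27, 26^4 ≡ 27² = 729 ≡ 21, 26^8 ≡ 21² = 441 ≡ 28, 26^16 ≡ 28² = 784 ≡ 17. Since 25 = 16 + 8 + 1, 26^25 ≡ 17·28·26: 17·28 = 476 ≡ 4, then 4·26 = 104 ≡ 45. So 26^25 ≡ 45 (mod 59).
Hence g⁻¹(26) = 45.

45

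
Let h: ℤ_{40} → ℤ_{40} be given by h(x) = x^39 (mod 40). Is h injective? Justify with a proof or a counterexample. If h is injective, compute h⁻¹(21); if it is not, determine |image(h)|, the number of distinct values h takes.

25

h(0) = 0^39 = 0.
h(10): Repeated squaring mod 40: 10^1 ≡ 10, 10^2 ≡ 10² = 100 ≡ 20, 10^4 ≡ 20² = 400 ≡ 0, 10^8 ≡ 0² = 0, 10^16 ≡ 0² = 0, 10^32 ≡ 0² = 0. Since 39 = 32 + 4 + 2 + 1, 10^39 ≡ 0·0·20·10: 0·0 = 0, then 0·20 = 0, then 0·10 = 0. So 10^39 ≡ 0 (mod 40).
So h(0) = h(10) = 0 while 0 ≠ 10, therefore h is not injective.
Since h is not injective, we determine |image(h)|. Computing x^39 mod 40 for each x (by repeated squaring, reducing mod 40 at every step), the values h(0), h(1), …, h(39) are: 0, 1, 8, 27, 24, 5, 16, 23, 32, 9, 0, 11, 8, 37, 24, 15, 16, 33, 32, 19, 0, 21, 8, 7, 24, 25, 16, 3, 32, 29, 0, 31, 8, 17, 24, 35, 16, 13, 32, 39.
The distinct values are {0, 1, 3, 5, 7, 8, 9, 11, 13, 15, 16, 17, 19, 21, 23, 24, 25, 27, 29, 31, 32, 33, 35, 37, 39}; there are 25 of them.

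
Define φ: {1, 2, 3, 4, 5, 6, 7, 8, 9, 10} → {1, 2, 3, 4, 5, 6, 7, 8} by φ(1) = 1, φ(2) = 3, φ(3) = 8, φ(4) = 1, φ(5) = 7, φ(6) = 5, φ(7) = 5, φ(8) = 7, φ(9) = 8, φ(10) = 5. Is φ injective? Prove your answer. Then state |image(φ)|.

φ(1) = 1 = φ(4) with 1 ≠ 4, so φ is not injective.
The image of φ is {1, 3, 5, 7, 8}, which has 5 elements.

5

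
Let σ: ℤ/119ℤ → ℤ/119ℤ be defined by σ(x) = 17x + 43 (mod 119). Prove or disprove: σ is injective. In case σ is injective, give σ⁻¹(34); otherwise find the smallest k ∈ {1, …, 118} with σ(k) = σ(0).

7

Recall that σ is injective when σ(u) = σ(v) forces u = v.
We have gcd(17, 119) = 17 > 1. Taking u = 0 and v = 7: σ(0) = 43 and σ(7) = 17·7 + 43 = 162 ≡ 43 (mod 119).
So σ(0) = σ(7) while 0 ≠ 7, thus σ is not injective.
Since σ is not injective, we find the least positive k with σ(k) = σ(0): this means 17k ≡ 0 (mod 119), i.e. 119 ∣ 17k. Since gcd(17, 119) = 17, dividing through by 17 this holds exactly when 7 ∣ k.
The smallest positive such k is 7.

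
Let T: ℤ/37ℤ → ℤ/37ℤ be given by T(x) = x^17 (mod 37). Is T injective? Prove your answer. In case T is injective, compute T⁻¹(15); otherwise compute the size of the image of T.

Since 37 is prime, the nonzero elements of ℤ/37ℤ form a cyclic group of order 36.
As gcd(17, 36) = 1, raising to the 17th power is a bijection on this group: if s^17 ≡ t^17 then (st^{−1})^17 = 1, and the only element of order dividing gcd(17, 36) = 1 is 1, so s = t.
With T(0) = 0 this makes T injective on all of ℤ/37ℤ, hence bijective (finite equal-size domain and codomain). In particular T is injective.
Since T is injective, we find the preimage of 15. The inverse of x ↦ x^17 on (ℤ/37ℤ)^× is x ↦ x^17, because 17·17 = 289 = 8·36 + 1 ≡ 1 (mod 36) and x^{36} = 1 for x ≠ 0 (Fermat). So T⁻¹(15) = 15^17 mod 37.
Repeated squaring mod 37: 15^1 ≡ 15, 15^2 ≡ 15² = 225 ≡ 3, 15^4 ≡ 3² = 9, 15^8 ≡ 9² = 81 ≡ 7, 15^16 ≡ 7² = 49 ≡ 12. Since 17 = 16 + 1, 15^17 ≡ 12·15: 12·15 = 180 ≡ 32. So 15^17 ≡ 32 (mod 37).
Hence T⁻¹(15) = 32.

32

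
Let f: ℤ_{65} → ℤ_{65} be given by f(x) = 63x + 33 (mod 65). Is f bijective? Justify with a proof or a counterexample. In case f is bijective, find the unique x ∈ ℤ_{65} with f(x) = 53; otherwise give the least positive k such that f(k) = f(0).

If f(s) = f(t), then 63s ≡ 63t (mod 65). Because gcd(63, 65) = 1, we may cancel 63 to get s ≡ t (mod 65).
We now compute 63⁻¹ mod 65 explicitly. Euclid's algorithm: 65 = 1·63 + 2, 63 = 31·2 + 1; back-substituting gives 1 = 32·63 − 31·65, so 63⁻¹ ≡ 32 (mod 65).
Then y ↦ 32(y − 33) is a two-sided inverse to f, so every y ∈ ℤ_{65} has a preimage.
So f is bijective.
Since f is bijective, we find f⁻¹(53): we need 63x ≡ 53 − 33 ≡ 20 (mod 65). Using 63⁻¹ = 32: x ≡ 32·20 = 640 = 9·65 + 55, so x = 55.
Check: f(55) = 63·55 + 33 = 3498 = 53·65 + 53 ≡ 53 (mod 65).

55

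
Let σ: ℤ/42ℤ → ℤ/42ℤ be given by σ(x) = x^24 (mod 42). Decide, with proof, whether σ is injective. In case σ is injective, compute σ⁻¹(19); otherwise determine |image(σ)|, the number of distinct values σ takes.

σ(2): Repeated squaring mod 42: 2^1 ≡ 2, 2^2 ≡ 2² = 4, 2^4 ≡ 4² = 16, 2^8 ≡ 16² = 256 ≡ 4, 2^16 ≡ 4² = 16. Since 24 = 16 + 8, 2^24 ≡ 16·4: 16·4 = 64 ≡ 22. So 2^24 ≡ 22 (mod 42).
σ(4): Repeated squaring mod 42: 4^1 ≡ 4, 4^2 ≡ 4² = 16, 4^4 ≡ 16² = 256 ≡ 4, 4^8 ≡ 4² = 16, 4^16 ≡ 16² = 256 ≡ 4. Since 24 = 16 + 8, 4^24 ≡ 4·16: 4·16 = 64 ≡ 22. So 4^24 ≡ 22 (mod 42).
So σ(2) = σ(4) = 22 while 2 ≠ 4, hence σ is not injective.
Since σ is not injective, we determine |image(σ)|. Computing x^24 mod 42 for each x (by repeated squaring, reducing mod 42 at every step), the values σ(0), σ(1), …, σ(41) are: 0, 1, 22, 15, 22, 1, 36, 7, 22, 15, 22, 1, 36, 1, 28, 15, 22, 1, 36, 1, 22, 21, 22, 1, 36, 1, 22, 15, 28, 1, 36, 1, 22, 15, 22, 7, 36, 1, 22, 15, 22, 1.
The distinct values are {0, 1, 7, 15, 21, 22, 28, 36}; there are 8 of them.

8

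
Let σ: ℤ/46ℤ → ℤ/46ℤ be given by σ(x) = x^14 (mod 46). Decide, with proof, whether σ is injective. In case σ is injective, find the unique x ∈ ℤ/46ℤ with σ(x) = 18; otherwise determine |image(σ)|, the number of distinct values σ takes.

σ(22): Repeated squaring mod 46: 22^1 ≡ 22, 22^2 ≡ 22² = 484 ≡ 24, 22^4 ≡ 24² = 576 ≡ 24, 22^8 ≡ 24² = 576 ≡ 24. Since 14 = 8 + 4 + 2, 22^14 ≡ 24·24·24: 24·24 = 576 ≡ 24, then 24·24 = 576 ≡ 24. So 22^14 ≡ 24 (mod 46).
σ(24): Repeated squaring mod 46: 24^1 ≡ 24, 24^2 ≡ 24² = 576 ≡ 24, 24^4 ≡ 24² = 576 ≡ 24, 24^8 ≡ 24² = 576 ≡ 24. Since 14 = 8 + 4 + 2, 24^14 ≡ 24·24·24: 24·24 = 576 ≡ 24, then 24·24 = 576 ≡ 24. So 24^14 ≡ 24 (mod 46).
So σ(22) = σ(24) = 24 while 22 ≠ 24, so σ is not injective.
Since σ is not injective, we determine |image(σ)|. Computing x^14 mod 46 for each x (by repeated squaring, reducing mod 46 at every step), the values σ(0), σ(1), …, σ(45) are: 0, 1, 8, 27, 18, 13, 32, 25, 6, 39, 12, 3, 26, 35, 16, 29, 2, 9, 36, 41, 4, 31, 24, 23, 24, 31, 4, 41, 36, 9, 2, 29, 16, 35, 26, 3, 12, 39, 6, 25, 32, 13, 18, 27, 8, 1.
The distinct values are {0, 1, 2, 3, 4, 6, 8, 9, 12, 13, 16, 18, 23, 24, 25, 26, 27, 29, 31, 32, 35, 36, 39, 41}; there are 24 of them.

24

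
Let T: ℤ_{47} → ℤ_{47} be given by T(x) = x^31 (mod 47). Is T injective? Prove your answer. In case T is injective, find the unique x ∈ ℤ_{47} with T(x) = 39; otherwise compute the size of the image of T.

5

Since 47 is prime, the nonzero elements of ℤ_{47} form a cyclic group of order 46.
As gcd(31, 46) = 1, raising to the 31st power is a bijection on this group: if s^31 ≡ t^31 then (st^{−1})^31 = 1, and the only element of order dividing gcd(31, 46) = 1 is 1, so s = t.
With T(0) = 0 this makes T injective on all of ℤ_{47}, hence bijective (finite equal-size domain and codomain). In particular T is injective.
Since T is injective, we find the preimage of 39. The inverse of x ↦ x^31 on (ℤ_{47})^× is x ↦ x^3, because 31·3 = 93 = 2·46 + 1 ≡ 1 (mod 46) and x^{46} = 1 for x ≠ 0 (Fermat). So T⁻¹(39) = 39^3 mod 47.
Repeated squaring mod 47: 39^1 ≡ 39, 39^2 ≡ 39² = 1521 ≡ 17. Since 3 = 2 + 1, 39^3 ≡ 17·39: 17·39 = 663 ≡ 5. So 39^3 ≡ 5 (mod 47).
Hence T⁻¹(39) = 5.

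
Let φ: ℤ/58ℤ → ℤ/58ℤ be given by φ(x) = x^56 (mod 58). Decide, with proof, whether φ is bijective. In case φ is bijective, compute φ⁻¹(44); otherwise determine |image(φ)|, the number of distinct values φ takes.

φ(1) = 1^56 = 1.
φ(3): Repeated squaring mod 58: 3^1 ≡ 3, 3^2 ≡ 3² = 9, 3^4 ≡ 9² = 81 ≡ 23, 3^8 ≡ 23² = 529 ≡ 7, 3^16 ≡ 7² = 49, 3^32 ≡ 49² = 2401 ≡ 23. Since 56 = 32 + 16 + 8, 3^56 ≡ 23·49·7: 23·49 = 1127 ≡ 25, then 25·7 = 175 ≡ 1. So 3^56 ≡ 1 (mod 58).
So φ(1) = φ(3) = 1 while 1 ≠ 3, therefore φ is not injective, hence not bijective.
Since φ is not bijective, we determine |image(φ)|. Computing x^56 mod 58 for each x (by repeated squaring, reducing mod 58 at every step), the values φ(0), φ(1), …, φ(57) are: 0, 1, 30, 1, 30, 1, 30, 1, 30, 1, 30, 1, 30, 1, 30, 1, 30, 1, 30, 1, 30, 1, 30, 1, 30, 1, 30, 1, 30, 29, 30, 1, 30, 1, 30, 1, 30, 1, 30, 1, 30, 1, 30, 1, 30, 1, 30, 1, 30, 1, 30, 1, 30, 1, 30, 1, 30, 1.
The distinct values are {0, 1, 29, 30}; there are 4 of them.

4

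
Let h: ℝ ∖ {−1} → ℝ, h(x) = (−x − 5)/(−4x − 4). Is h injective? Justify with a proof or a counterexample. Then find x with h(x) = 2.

-3/7

Suppose h(a) = h(b). Cross-multiplying: (−a − 5)(−4b − 4) = (−b − 5)(−4a − 4).
Expanding both sides and cancelling the symmetric terms leaves −16·(a − b) = 0. Since −16 ≠ 0, a = b. Therefore h is injective.
Solving h(x) = 2: cross-multiplying gives −x − 5 = 2(−4x − 4), which rearranges to 7x = −3, so x = −3/7.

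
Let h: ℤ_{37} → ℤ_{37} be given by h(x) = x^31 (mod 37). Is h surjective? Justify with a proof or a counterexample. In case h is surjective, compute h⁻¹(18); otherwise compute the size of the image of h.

13

Since 37 is prime, the nonzero elements of ℤ_{37} form a cyclic group of order 36.
As gcd(31, 36) = 1, raising to the 31st power is a bijection on this group: if s^31 ≡ t^31 then (st^{−1})^31 = 1, and the only element of order dividing gcd(31, 36) = 1 is 1, so s = t.
With h(0) = 0 this makes h injective on all of ℤ_{37}, hence bijective (finite equal-size domain and codomain). In particular h is surjective.
Since h is surjective, we find the preimage of 18. The inverse of x ↦ x^31 on (ℤ_{37})^× is x ↦ x^7, because 31·7 = 217 = 6·36 + 1 ≡ 1 (mod 36) and x^{36} = 1 for x ≠ 0 (Fermat). So h⁻¹(18) = 18^7 mod 37.
Repeated squaring mod 37: 18^1 ≡ 18, 18^2 ≡ 18² = 324 ≡ 28, 18^4 ≡ 28² = 784 ≡ 7. Since 7 = 4 + 2 + 1, 18^7 ≡ 7·28·18: 7·28 = 196 ≡ 11, then 11·18 = 198 ≡ 13. So 18^7 ≡ 13 (mod 37).
Hence h⁻¹(18) = 13.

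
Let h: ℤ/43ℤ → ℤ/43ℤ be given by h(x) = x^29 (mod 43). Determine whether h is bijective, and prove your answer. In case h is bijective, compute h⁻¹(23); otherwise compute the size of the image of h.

Since 43 is prime, the nonzero elements of ℤ/43ℤ form a cyclic group of order 42.
As gcd(29, 42) = 1, raising to the 29th power is a bijection on this group: if x_1^29 ≡ x_2^29 then (x_1x_2^{−1})^29 = 1, and the only element of order dividing gcd(29, 42) = 1 is 1, so x_1 = x_2.
With h(0) = 0 this makes h injective on all of ℤ/43ℤ, hence bijective (finite equal-size domain and codomain). In particular h is bijective.
Since h is bijective, we find the preimage of 23. The inverse of x ↦ x^29 on (ℤ/43ℤ)^× is x ↦ x^29, because 29·29 = 841 = 20·42 + 1 ≡ 1 (mod 42) and x^{42} = 1 for x ≠ 0 (Fermat). So h⁻¹(23) = 23^29 mod 43.
Repeated squaring mod 43: 23^1 ≡ 23, 23^2 ≡ 23² = 529 ≡ 13, 23^4 ≡ 13² = 169 ≡ 40, 23^8 ≡ 40² = 1600 ≡ 9, 23^16 ≡ 9² = 81 ≡ 38. Since 29 = 16 + 8 + 4 + 1, 23^29 ≡ 38·9·40·23: 38·9 = 342 ≡ 41, then 41·40 = 1640 ≡ 6, then 6·23 = 138 ≡ 9. So 23^29 ≡ 9 (mod 43).
Hence h⁻¹(23) = 9.

9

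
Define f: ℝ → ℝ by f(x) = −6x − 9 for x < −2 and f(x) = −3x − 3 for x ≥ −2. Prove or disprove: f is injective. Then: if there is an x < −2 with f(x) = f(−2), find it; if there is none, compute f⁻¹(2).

Both pieces are strictly decreasing (slopes −6 and −3), so each is injective on its own interval.
The left piece maps (−∞, −2) onto (3, ∞); the right piece maps [−2, ∞) onto (−∞, 3].
These images are disjoint, so no value is attained by both pieces. Therefore f is injective.
Because the two images are disjoint, no x < −2 has f(x) = f(−2), so we compute f⁻¹(2): 2 lies in (−∞, 3], so solve −3x − 3 = 2: x = (2 + 3)/(−3) = −5/3.

-5/3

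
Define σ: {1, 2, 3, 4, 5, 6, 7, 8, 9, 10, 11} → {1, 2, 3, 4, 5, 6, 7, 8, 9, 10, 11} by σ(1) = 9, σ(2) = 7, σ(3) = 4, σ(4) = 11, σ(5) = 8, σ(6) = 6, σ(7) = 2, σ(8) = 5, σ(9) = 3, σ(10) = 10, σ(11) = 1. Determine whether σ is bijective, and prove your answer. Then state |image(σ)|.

11

The values 9, 7, 4, 11, 8, 6, 2, 5, 3, 10, 1 are a permutation of {1, 2, 3, 4, 5, 6, 7, 8, 9, 10, 11}: each element appears exactly once.
So σ is injective and surjective, hence bijective.
The image of σ is {1, 2, 3, 4, 5, 6, 7, 8, 9, 10, 11}, which has 11 elements.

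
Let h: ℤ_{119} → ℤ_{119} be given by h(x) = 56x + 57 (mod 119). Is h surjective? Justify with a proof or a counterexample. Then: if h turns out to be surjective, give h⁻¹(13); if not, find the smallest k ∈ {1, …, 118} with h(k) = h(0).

Since gcd(56, 119) = 7, we have 56x ≡ 0 (mod 7) for all x, so h(x) ≡ 1 (mod 7).
But 0 ≢ 1 (mod 7), so 0 ∈ ℤ_{119} has no preimage. So h is not surjective.
Since h is not surjective, we find the least positive k with h(k) = h(0): this means 56k ≡ 0 (mod 119), i.e. 119 ∣ 56k. Since gcd(56, 119) = 7, dividing through by 7 this holds exactly when 17 ∣ 8k, and as gcd(8, 17) = 1, exactly when 17 ∣ k.
The smallest positive such k is 17.

17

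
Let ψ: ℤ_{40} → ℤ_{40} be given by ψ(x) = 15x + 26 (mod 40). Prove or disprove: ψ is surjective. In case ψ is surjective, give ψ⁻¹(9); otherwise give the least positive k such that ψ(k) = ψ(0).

8

Since gcd(15, 40) = 5, we have 15x ≡ 0 (mod 5) for all x, so ψ(x) ≡ 1 (mod 5).
But 0 ≢ 1 (mod 5), so 0 ∈ ℤ_{40} has no preimage. So ψ is not surjective.
Since ψ is not surjective, we find the least positive k with ψ(k) = ψ(0): this means 15k ≡ 0 (mod 40), i.e. 40 ∣ 15k. Since gcd(15, 40) = 5, dividing through by 5 this holds exactly when 8 ∣ 3k, and as gcd(3, 8) = 1, exactly when 8 ∣ k.
The smallest positive such k is 8.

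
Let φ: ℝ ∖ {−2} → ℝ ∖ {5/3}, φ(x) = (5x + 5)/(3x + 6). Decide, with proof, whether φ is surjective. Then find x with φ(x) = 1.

1/2

For any y ≠ 5/3, solving y(3x + 6) = 5x + 5 for x gives a well-defined x ≠ −2. So φ is surjective.
Solving φ(x) = 1: cross-multiplying gives 5x + 5 = 1(3x + 6), which rearranges to 2x = 1, so x = 1/2.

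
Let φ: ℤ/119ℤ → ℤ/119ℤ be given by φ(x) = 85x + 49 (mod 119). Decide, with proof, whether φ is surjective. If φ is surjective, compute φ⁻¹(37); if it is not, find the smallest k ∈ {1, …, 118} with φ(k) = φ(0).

7

Since gcd(85, 119) = 17, we have 85x ≡ 0 (mod 17) for all x, so φ(x) ≡ 15 (mod 17).
But 0 ≢ 15 (mod 17), so 0 ∈ ℤ/119ℤ has no preimage. Hence φ is not surjective.
Since φ is not surjective, we find the least positive k with φ(k) = φ(0): this means 85k ≡ 0 (mod 119), i.e. 119 ∣ 85k. Since gcd(85, 119) = 17, dividing through by 17 this holds exactly when 7 ∣ 5k, and as gcd(5, 7) = 1, exactly when 7 ∣ k.
The smallest positive such k is 7.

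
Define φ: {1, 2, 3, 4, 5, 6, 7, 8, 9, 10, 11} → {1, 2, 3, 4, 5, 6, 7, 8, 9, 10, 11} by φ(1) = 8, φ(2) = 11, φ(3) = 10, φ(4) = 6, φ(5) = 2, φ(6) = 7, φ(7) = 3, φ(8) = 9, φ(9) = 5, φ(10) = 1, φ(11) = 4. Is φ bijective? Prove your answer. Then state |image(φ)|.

The values 8, 11, 10, 6, 2, 7, 3, 9, 5, 1, 4 are a permutation of {1, 2, 3, 4, 5, 6, 7, 8, 9, 10, 11}: each element appears exactly once.
So φ is injective and surjective, hence bijective.
The image of φ is {1, 2, 3, 4, 5, 6, 7, 8, 9, 10, 11}, which has 11 elements.

11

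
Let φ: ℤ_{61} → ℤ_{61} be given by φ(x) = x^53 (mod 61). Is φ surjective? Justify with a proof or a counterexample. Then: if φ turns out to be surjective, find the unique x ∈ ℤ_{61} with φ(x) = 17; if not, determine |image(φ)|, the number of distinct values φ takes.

Since 61 is prime, the nonzero elements of ℤ_{61} form a cyclic group of order 60.
As gcd(53, 60) = 1, raising to the 53rd power is a bijection on this group: if a^53 ≡ b^53 then (ab^{−1})^53 = 1, and the only element of order dividing gcd(53, 60) = 1 is 1, so a = b.
With φ(0) = 0 this makes φ injective on all of ℤ_{61}, hence bijective (finite equal-size domain and codomain). In particular φ is surjective.
Since φ is surjective, we find the preimage of 17. The inverse of x ↦ x^53 on (ℤ_{61})^× is x ↦ x^17, because 53·17 = 901 = 15·60 + 1 ≡ 1 (mod 60) and x^{60} = 1 for x ≠ 0 (Fermat). So φ⁻¹(17) = 17^17 mod 61.
Repeated squaring mod 61: 17^1 ≡ 17, 17^2 ≡ 17² = 289 ≡ 45, 17^4 ≡ 45² = 2025 ≡ 12, 17^8 ≡ 12² = 144 ≡ 22, 17^16 ≡ 22² = 484 ≡ 57. Since 17 = 16 + 1, 17^17 ≡ 57·17: 57·17 = 969 ≡ 54. So 17^17 ≡ 54 (mod 61).
Hence φ⁻¹(17) = 54.

54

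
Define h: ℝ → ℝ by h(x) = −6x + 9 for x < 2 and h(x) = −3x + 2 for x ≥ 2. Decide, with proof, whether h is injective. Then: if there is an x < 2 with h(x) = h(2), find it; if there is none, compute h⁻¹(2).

7/6

Both pieces are strictly decreasing (slopes −6 and −3), so each is injective on its own interval.
The left piece maps (−∞, 2) onto (−3, ∞); the right piece maps [2, ∞) onto (−∞, −4].
These images are disjoint, so no value is attained by both pieces. Therefore h is injective.
Because the two images are disjoint, no x < 2 has h(x) = h(2), so we compute h⁻¹(2): 2 lies in (−3, ∞), so solve −6x + 9 = 2: x = (2 − 9)/(−6) = 7/6.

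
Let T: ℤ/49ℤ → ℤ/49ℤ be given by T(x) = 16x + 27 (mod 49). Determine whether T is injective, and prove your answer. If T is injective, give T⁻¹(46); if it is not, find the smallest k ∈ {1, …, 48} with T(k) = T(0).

41

If T(x_1) = T(x_2), then 16x_1 ≡ 16x_2 (mod 49). Because gcd(16, 49) = 1, we may cancel 16 to get x_1 ≡ x_2 (mod 49).
Hence T is injective.
We now compute 16⁻¹ mod 49 explicitly. Euclid's algorithm: 49 = 3·16 + 1; back-substituting gives 1 = 46·16 − 15·49, so 16⁻¹ ≡ 46 (mod 49).
Since T is injective, we compute T⁻¹(46): solve 16x + 27 ≡ 46 (mod 49), i.e. 16x ≡ 19 (mod 49).
Multiplying by 16⁻¹ = 46 gives x ≡ 46·19 = 874 = 17·49 + 41 ≡ 41 (mod 49).
Check: T(41) = 16·41 + 27 = 683 = 13·49 + 46 ≡ 46 (mod 49).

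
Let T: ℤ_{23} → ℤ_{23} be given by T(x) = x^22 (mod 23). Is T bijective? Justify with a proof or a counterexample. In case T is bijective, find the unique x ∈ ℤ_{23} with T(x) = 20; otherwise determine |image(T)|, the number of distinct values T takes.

2

T(1) = 1^22 = 1.
T(2): Repeated squaring mod 23: 2^1 ≡ 2, 2^2 ≡ 2² = 4, 2^4 ≡ 4² = 16, 2^8 ≡ 16² = 256 ≡ 3, 2^16 ≡ 3² = 9. Since 22 = 16 + 4 + 2, 2^22 ≡ 9·16·4: 9·16 = 144 ≡ 6, then 6·4 = 24 ≡ 1. So 2^22 ≡ 1 (mod 23).
So T(1) = T(2) = 1 while 1 ≠ 2, hence T is not injective, hence not bijective.
Since T is not bijective, we determine |image(T)|. Computing x^22 mod 23 for each x (by repeated squaring, reducing mod 23 at every step), the values T(0), T(1), …, T(22) are: 0, 1, 1, 1, 1, 1, 1, 1, 1, 1, 1, 1, 1, 1, 1, 1, 1, 1, 1, 1, 1, 1, 1.
The distinct values are {0, 1}; there are 2 of them.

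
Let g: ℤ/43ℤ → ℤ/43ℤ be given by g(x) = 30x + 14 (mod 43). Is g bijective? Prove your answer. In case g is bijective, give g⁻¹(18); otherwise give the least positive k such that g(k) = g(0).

If g(a) = g(b), then 30a ≡ 30b (mod 43). Because gcd(30, 43) = 1, we may cancel 30 to get a ≡ b (mod 43).
We now compute 30⁻¹ mod 43 explicitly. Euclid's algorithm: 43 = 1·30 + 13, 30 = 2·13 + 4, 13 = 3·4 + 1; back-substituting gives 1 = 33·30 − 23·43, so 30⁻¹ ≡ 33 (mod 43).
Then y ↦ 33(y − 14) is a two-sided inverse to g, so every y ∈ ℤ/43ℤ has a preimage.
So g is bijective.
Since g is bijective, we find g⁻¹(18): we need 30x ≡ 18 − 14 ≡ 4 (mod 43). Using 30⁻¹ = 33: x ≡ 33·4 = 132 = 3·43 + 3, so x = 3.
Check: g(3) = 30·3 + 14 = 104 = 2·43 + 18 ≡ 18 (mod 43).

3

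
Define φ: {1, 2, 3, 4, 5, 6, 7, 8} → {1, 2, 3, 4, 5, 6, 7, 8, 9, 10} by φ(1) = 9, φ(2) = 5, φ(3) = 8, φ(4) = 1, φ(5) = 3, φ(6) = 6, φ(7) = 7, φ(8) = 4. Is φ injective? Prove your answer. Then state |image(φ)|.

The values φ(1), …, φ(8) are 9, 5, 8, 1, 3, 6, 7, 4 — all distinct.
So φ(a) = φ(b) only when a = b, and φ is injective.
The image of φ is {1, 3, 4, 5, 6, 7, 8, 9}, which has 8 elements.

8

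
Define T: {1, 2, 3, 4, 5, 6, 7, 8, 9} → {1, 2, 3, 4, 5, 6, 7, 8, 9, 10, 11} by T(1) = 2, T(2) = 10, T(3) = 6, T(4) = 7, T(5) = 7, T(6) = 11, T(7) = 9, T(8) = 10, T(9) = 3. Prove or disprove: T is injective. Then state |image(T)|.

T(4) = 7 = T(5) with 4 ≠ 5, so T is not injective.
The image of T is {2, 3, 6, 7, 9, 10, 11}, which has 7 elements.

7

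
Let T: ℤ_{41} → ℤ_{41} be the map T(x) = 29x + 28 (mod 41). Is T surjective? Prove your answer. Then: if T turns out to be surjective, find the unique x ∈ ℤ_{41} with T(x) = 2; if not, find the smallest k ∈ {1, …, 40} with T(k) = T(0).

9

Since gcd(29, 41) = 1, 29 is invertible modulo 41. Euclid's algorithm: 41 = 1·29 + 12, 29 = 2·12 + 5, 12 = 2·5 + 2, 5 = 2·2 + 1; back-substituting gives 1 = 17·29 − 12·41, so 29⁻¹ ≡ 17 (mod 41).
Then y ↦ 17(y − 28) is a two-sided inverse to T, so every y ∈ ℤ_{41} has a preimage.
Hence T is surjective.
Since T is surjective, we compute T⁻¹(2): solve 29x + 28 ≡ 2 (mod 41), i.e. 29x ≡ 15 (mod 41).
Multiplying by 29⁻¹ = 17 gives x ≡ 17·15 = 255 = 6·41 + 9 ≡ 9 (mod 41).
Check: T(9) = 29·9 + 28 = 289 = 7·41 + 2 ≡ 2 (mod 41).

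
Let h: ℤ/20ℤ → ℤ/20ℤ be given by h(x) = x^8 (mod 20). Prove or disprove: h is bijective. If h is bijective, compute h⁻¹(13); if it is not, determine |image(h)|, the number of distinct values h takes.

h(1) = 1^8 = 1.
h(3): Repeated squaring mod 20: 3^1 ≡ 3, 3^2 ≡ 3² = 9, 3^4 ≡ 9² = 81 ≡ 1, 3^8 ≡ 1² = 1. So 3^8 ≡ 1 (mod 20).
So h(1) = h(3) = 1 while 1 ≠ 3, therefore h is not injective, hence not bijective.
Since h is not bijective, we determine |image(h)|. Computing x^8 mod 20 for each x (by repeated squaring, reducing mod 20 at every step), the values h(0), h(1), …, h(19) are: 0, 1, 16, 1, 16, 5, 16, 1, 16, 1, 0, 1, 16, 1, 16, 5, 16, 1, 16, 1.
The distinct values are {0, 1, 5, 16}; there are 4 of them.

4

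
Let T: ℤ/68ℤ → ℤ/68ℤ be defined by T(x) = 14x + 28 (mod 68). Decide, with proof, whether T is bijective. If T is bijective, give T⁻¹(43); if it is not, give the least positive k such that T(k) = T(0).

34

Recall: T is injective if T(x_1) = T(x_2) implies x_1 = x_2.
We have gcd(14, 68) = 2 > 1. Taking x_1 = 0 and x_2 = 34: T(0) = 28 and T(34) = 14·34 + 28 = 504 ≡ 28 (mod 68).
So T(0) = T(34) while 0 ≠ 34, so T is not injective, hence not bijective.
Since T is not bijective, we find the least positive k with T(k) = T(0): this means 14k ≡ 0 (mod 68), i.e. 68 ∣ 14k. Since gcd(14, 68) = 2, dividing through by 2 this holds exactly when 34 ∣ 7k, and as gcd(7, 34) = 1, exactly when 34 ∣ k.
The smallest positive such k is 34.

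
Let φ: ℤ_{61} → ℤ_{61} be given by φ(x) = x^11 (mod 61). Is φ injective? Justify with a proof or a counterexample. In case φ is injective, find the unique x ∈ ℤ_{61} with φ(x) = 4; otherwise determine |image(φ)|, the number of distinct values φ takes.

5

Since 61 is prime, the nonzero elements of ℤ_{61} form a cyclic group of order 60.
As gcd(11, 60) = 1, raising to the 11th power is a bijection on this group: if x_1^11 ≡ x_2^11 then (x_1x_2^{−1})^11 = 1, and the only element of order dividing gcd(11, 60) = 1 is 1, so x_1 = x_2.
With φ(0) = 0 this makes φ injective on all of ℤ_{61}, hence bijective (finite equal-size domain and codomain). In particular φ is injective.
Since φ is injective, we find the preimage of 4. The inverse of x ↦ x^11 on (ℤ_{61})^× is x ↦ x^11, because 11·11 = 121 = 2·60 + 1 ≡ 1 (mod 60) and x^{60} = 1 for x ≠ 0 (Fermat). So φ⁻¹(4) = 4^11 mod 61.
Repeated squaring mod 61: 4^1 ≡ 4, 4^2 ≡ 4² = 16, 4^4 ≡ 16² = 256 ≡ 12, 4^8 ≡ 12² = 144 ≡ 22. Since 11 = 8 + 2 + 1, 4^11 ≡ 22·16·4: 22·16 = 352 ≡ 47, then 47·4 = 188 ≡ 5. So 4^11 ≡ 5 (mod 61).
Hence φ⁻¹(4) = 5.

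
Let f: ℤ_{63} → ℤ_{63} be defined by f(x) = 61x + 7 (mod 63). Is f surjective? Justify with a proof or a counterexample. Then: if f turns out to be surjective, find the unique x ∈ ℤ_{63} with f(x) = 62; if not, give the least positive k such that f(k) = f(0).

Recall: surjectivity means every element of the codomain has a preimage under f.
Since gcd(61, 63) = 1, 61 is invertible modulo 63. Euclid's algorithm: 63 = 1·61 + 2, 61 = 30·2 + 1; back-substituting gives 1 = 31·61 − 30·63, so 61⁻¹ ≡ 31 (mod 63).
For any y ∈ ℤ_{63}, x = 31(y − 7) mod 63 satisfies f(x) = 61·31(y − 7) + 7 ≡ y (since 61·31 ≡ 1 mod 63). So every y has a preimage.
Hence f is surjective.
Since f is surjective, we find f⁻¹(62): we need 61x ≡ 62 − 7 ≡ 55 (mod 63). Using 61⁻¹ = 31: x ≡ 31·55 = 1705 = 27·63 + 4, so x = 4.
Check: f(4) = 61·4 + 7 = 251 = 3·63 + 62 ≡ 62 (mod 63).

4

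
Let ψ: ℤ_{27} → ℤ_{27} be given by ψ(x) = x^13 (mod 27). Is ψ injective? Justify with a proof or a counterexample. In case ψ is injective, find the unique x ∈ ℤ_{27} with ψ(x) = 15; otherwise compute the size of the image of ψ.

ψ(0) = 0^13 = 0.
ψ(3): Repeated squaring mod 27: 3^1 ≡ 3, 3^2 ≡ 3² = 9, 3^4 ≡ 9² = 81 ≡ 0, 3^8 ≡ 0² = 0. Since 13 = 8 + 4 + 1, 3^13 ≡ 0·0·3: 0·0 = 0, then 0·3 = 0. So 3^13 ≡ 0 (mod 27).
So ψ(0) = ψ(3) = 0 while 0 ≠ 3, thus ψ is not injective.
Since ψ is not injective, we determine |image(ψ)|. Computing x^13 mod 27 for each x (by repeated squaring, reducing mod 27 at every step), the values ψ(0), ψ(1), …, ψ(26) are: 0, 1, 11, 0, 13, 23, 0, 25, 8, 0, 10, 20, 0, 22, 5, 0, 7, 17, 0, 19, 2, 0, 4, 14, 0, 16, 26.
The distinct values are {0, 1, 2, 4, 5, 7, 8, 10, 11, 13, 14, 16, 17, 19, 20, 22, 23, 25, 26}; there are 19 of them.

19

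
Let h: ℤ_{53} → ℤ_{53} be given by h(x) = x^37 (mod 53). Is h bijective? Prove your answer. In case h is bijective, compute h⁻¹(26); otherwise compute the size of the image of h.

Since 53 is prime, the nonzero elements of ℤ_{53} form a cyclic group of order 52.
As gcd(37, 52) = 1, raising to the 37th power is a bijection on this group: if u^37 ≡ v^37 then (uv^{−1})^37 = 1, and the only element of order dividing gcd(37, 52) = 1 is 1, so u = v.
With h(0) = 0 this makes h injective on all of ℤ_{53}, hence bijective (finite equal-size domain and codomain). In particular h is bijective.
Since h is bijective, we find the preimage of 26. The inverse of x ↦ x^37 on (ℤ_{53})^× is x ↦ x^45, because 37·45 = 1665 = 32·52 + 1 ≡ 1 (mod 52) and x^{52} = 1 for x ≠ 0 (Fermat). So h⁻¹(26) = 26^45 mod 53.
Repeated squaring mod 53: 26^1 ≡ 26, 26^2 ≡ 26² = 676 ≡ 40, 26^4 ≡ 40² = 1600 ≡ 10, 26^8 ≡ 10² = 100 ≡ 47, 26^16 ≡ 47² = 2209 ≡ 36, 26^32 ≡ 36² = 1296 ≡ 24. Since 45 = 32 + 8 + 4 + 1, 26^45 ≡ 24·47·10·26: 24·47 = 1128 ≡ 15, then 15·10 = 150 ≡ 44, then 44·26 = 1144 ≡ 31. So 26^45 ≡ 31 (mod 53).
Hence h⁻¹(26) = 31.

31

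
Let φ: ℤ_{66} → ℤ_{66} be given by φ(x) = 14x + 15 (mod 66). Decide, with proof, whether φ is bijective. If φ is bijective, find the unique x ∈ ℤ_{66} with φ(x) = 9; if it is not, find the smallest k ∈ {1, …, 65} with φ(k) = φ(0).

33

We have gcd(14, 66) = 2 > 1. Taking s = 0 and t = 33: φ(0) = 15 and φ(33) = 14·33 + 15 = 477 ≡ 15 (mod 66).
So φ(0) = φ(33) while 0 ≠ 33, thus φ is not injective, hence not bijective.
Since φ is not bijective, we find the least positive k with φ(k) = φ(0): this means 14k ≡ 0 (mod 66), i.e. 66 ∣ 14k. Since gcd(14, 66) = 2, dividing through by 2 this holds exactly when 33 ∣ 7k, and as gcd(7, 33) = 1, exactly when 33 ∣ k.
The smallest positive such k is 33.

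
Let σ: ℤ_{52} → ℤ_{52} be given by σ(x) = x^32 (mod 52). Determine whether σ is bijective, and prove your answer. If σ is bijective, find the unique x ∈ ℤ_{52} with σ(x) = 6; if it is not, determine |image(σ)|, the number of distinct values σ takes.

σ(1) = 1^32 = 1.
σ(5): Repeated squaring mod 52: 5^1 ≡ 5, 5^2 ≡ 5² = 25, 5^4 ≡ 25² = 625 ≡ 1, 5^8 ≡ 1² = 1, 5^16 ≡ 1² = 1, 5^32 ≡ 1² = 1. So 5^32 ≡ 1 (mod 52).
So σ(1) = σ(5) = 1 while 1 ≠ 5, so σ is not injective, hence not bijective.
Since σ is not bijective, we determine |image(σ)|. Computing x^32 mod 52 for each x (by repeated squaring, reducing mod 52 at every step), the values σ(0), σ(1), …, σ(51) are: 0, 1, 48, 9, 16, 1, 16, 29, 40, 29, 48, 9, 40, 13, 40, 9, 48, 29, 40, 29, 16, 1, 16, 9, 48, 1, 0, 1, 48, 9, 16, 1, 16, 29, 40, 29, 48, 9, 40, 13, 40, 9, 48, 29, 40, 29, 16, 1, 16, 9, 48, 1.
The distinct values are {0, 1, 9, 13, 16, 29, 40, 48}; there are 8 of them.

8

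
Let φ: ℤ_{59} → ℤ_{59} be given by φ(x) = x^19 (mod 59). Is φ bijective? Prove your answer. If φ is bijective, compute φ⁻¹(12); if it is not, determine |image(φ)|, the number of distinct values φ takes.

7

Since 59 is prime, the nonzero elements of ℤ_{59} form a cyclic group of order 58.
As gcd(19, 58) = 1, raising to the 19th power is a bijection on this group: if u^19 ≡ v^19 then (uv^{−1})^19 = 1, and the only element of order dividing gcd(19, 58) = 1 is 1, so u = v.
With φ(0) = 0 this makes φ injective on all of ℤ_{59}, hence bijective (finite equal-size domain and codomain). In particular φ is bijective.
Since φ is bijective, we find the preimage of 12. The inverse of x ↦ x^19 on (ℤ_{59})^× is x ↦ x^55, because 19·55 = 1045 = 18·58 + 1 ≡ 1 (mod 58) and x^{58} = 1 for x ≠ 0 (Fermat). So φ⁻¹(12) = 12^55 mod 59.
Repeated squaring mod 59: 12^1 ≡ 12, 12^2 ≡ 12² = 144 ≡ 26, 12^4 ≡ 26² = 676 ≡ 27, 12^8 ≡ 27² = 729 ≡ 21, 12^16 ≡ 21² = 441 ≡ 28, 12^32 ≡ 28² = 784 ≡ 17. Since 55 = 32 + 16 + 4 + 2 + 1, 12^55 ≡ 17·28·27·26·12: 17·28 = 476 ≡ 4, then 4·27 = 108 ≡ 49, then 49·26 = 1274 ≡ 35, then 35·12 = 420 ≡ 7. So 12^55 ≡ 7 (mod 59).
Hence φ⁻¹(12) = 7.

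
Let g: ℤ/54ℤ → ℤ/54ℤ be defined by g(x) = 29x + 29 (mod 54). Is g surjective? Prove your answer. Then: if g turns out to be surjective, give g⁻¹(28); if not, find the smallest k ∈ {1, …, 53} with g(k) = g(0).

Since gcd(29, 54) = 1, 29 is invertible modulo 54. Euclid's algorithm: 54 = 1·29 + 25, 29 = 1·25 + 4, 25 = 6·4 + 1; back-substituting gives 1 = 41·29 − 22·54, so 29⁻¹ ≡ 41 (mod 54).
Then y ↦ 41(y − 29) is a two-sided inverse to g, so every y ∈ ℤ/54ℤ has a preimage.
So g is surjective.
Since g is surjective, we compute g⁻¹(28): solve 29x + 29 ≡ 28 (mod 54), i.e. 29x ≡ 53 (mod 54).
Multiplying by 29⁻¹ = 41 gives x ≡ 41·53 = 2173 = 40·54 + 13 ≡ 13 (mod 54).
Check: g(13) = 29·13 + 29 = 406 = 7·54 + 28 ≡ 28 (mod 54).

13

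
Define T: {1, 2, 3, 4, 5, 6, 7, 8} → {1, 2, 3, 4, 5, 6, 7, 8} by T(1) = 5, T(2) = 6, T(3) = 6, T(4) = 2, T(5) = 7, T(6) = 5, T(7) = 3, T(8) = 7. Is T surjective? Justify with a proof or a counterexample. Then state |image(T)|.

5

No element maps to 1, so T is not surjective.
The image of T is {2, 3, 5, 6, 7}, which has 5 elements.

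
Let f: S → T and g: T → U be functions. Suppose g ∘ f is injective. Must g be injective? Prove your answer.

not injective

No. Take S = {0, 1, 2}, T = {0, 1, 2, 3}, U = {0, 1, 2, 3}, f(a) = a for each a ∈ S, and g(b) = 2 if b ∈ {2, 3} else g(b) = b.
Then g ∘ f = f is injective (S ⊂ T and f is the inclusion), but g(2) = g(3) = 2 with 2 ≠ 3, so g is not injective.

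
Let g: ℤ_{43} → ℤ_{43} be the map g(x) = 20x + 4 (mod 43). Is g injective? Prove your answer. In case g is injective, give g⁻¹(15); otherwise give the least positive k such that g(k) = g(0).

7

If g(s) = g(t), then 20s ≡ 20t (mod 43). Because gcd(20, 43) = 1, we may cancel 20 to get s ≡ t (mod 43).
Thus g is injective.
We now compute 20⁻¹ mod 43 explicitly. Euclid's algorithm: 43 = 2·20 + 3, 20 = 6·3 + 2, 3 = 1·2 + 1; back-substituting gives 1 = 28·20 − 13·43, so 20⁻¹ ≡ 28 (mod 43).
Since g is injective, we find g⁻¹(15): we need 20x ≡ 15 − 4 ≡ 11 (mod 43). Using 20⁻¹ = 28: x ≡ 28·11 = 308 = 7·43 + 7, so x = 7.
Check: g(7) = 20·7 + 4 = 144 = 3·43 + 15 ≡ 15 (mod 43).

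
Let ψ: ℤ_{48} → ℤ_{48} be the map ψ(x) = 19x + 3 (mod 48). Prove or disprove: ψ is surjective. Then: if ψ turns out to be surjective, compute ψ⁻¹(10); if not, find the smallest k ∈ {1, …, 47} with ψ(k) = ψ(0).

13

Since gcd(19, 48) = 1, 19 is invertible modulo 48. Euclid's algorithm: 48 = 2·19 + 10, 19 = 1·10 + 9, 10 = 1·9 + 1; back-substituting gives 1 = 43·19 − 17·48, so 19⁻¹ ≡ 43 (mod 48).
For any y ∈ ℤ_{48}, x = 43(y − 3) mod 48 satisfies ψ(x) = 19·43(y − 3) + 3 ≡ y (since 19·43 ≡ 1 mod 48). So every y has a preimage.
So ψ is surjective.
Since ψ is surjective, we compute ψ⁻¹(10): solve 19x + 3 ≡ 10 (mod 48), i.e. 19x ≡ 7 (mod 48).
Multiplying by 19⁻¹ = 43 gives x ≡ 43·7 = 301 = 6·48 + 13 ≡ 13 (mod 48).
Check: ψ(13) = 19·13 + 3 = 250 = 5·48 + 10 ≡ 10 (mod 48).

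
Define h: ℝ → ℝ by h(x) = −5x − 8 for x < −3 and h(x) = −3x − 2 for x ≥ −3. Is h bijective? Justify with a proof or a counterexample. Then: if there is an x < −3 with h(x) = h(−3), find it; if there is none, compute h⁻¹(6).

-8/3

Both pieces are strictly decreasing (slopes −5 and −3), so each is injective on its own interval.
The left piece maps (−∞, −3) onto (7, ∞); the right piece maps [−3, ∞) onto (−∞, 7].
Since 7 = 7, the images partition ℝ: h is injective and surjective, hence bijective.
Because the two images are disjoint, no x < −3 has h(x) = h(−3), so we compute h⁻¹(6): 6 lies in (−∞, 7], so solve −3x − 2 = 6: x = (6 + 2)/(−3) = −8/3.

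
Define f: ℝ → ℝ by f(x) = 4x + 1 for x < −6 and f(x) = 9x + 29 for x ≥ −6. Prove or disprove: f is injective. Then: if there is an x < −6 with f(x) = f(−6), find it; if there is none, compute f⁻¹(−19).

-13/2

Both pieces are strictly increasing (slopes 4 and 9), so each is injective on its own interval.
The left piece maps (−∞, −6) onto (−∞, −23); the right piece maps [−6, ∞) onto [−25, ∞).
These images overlap. In particular f(−6) = −25 (right piece), and solving 4x + 1 = −25 on the left piece gives x = −13/2 < −6.
So f(−13/2) = f(−6) with −13/2 ≠ −6, and f is not injective. This x = −13/2 is the requested value below −6.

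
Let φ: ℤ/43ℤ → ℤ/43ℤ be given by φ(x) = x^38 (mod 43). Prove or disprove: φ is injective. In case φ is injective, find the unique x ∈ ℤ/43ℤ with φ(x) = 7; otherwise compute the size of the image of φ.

φ(21): Repeated squaring mod 43: 21^1 ≡ 21, 21^2 ≡ 21² = 441 ≡ 11, 21^4 ≡ 11² = 121 ≡ 35, 21^8 ≡ 35² = 1225 ≡ 21, 21^16 ≡ 21² = 441 ≡ 11, 21^32 ≡ 11² = 121 ≡ 35. Since 38 = 32 + 4 + 2, 21^38 ≡ 35·35·11: 35·35 = 1225 ≡ 21, then 21·11 = 231 ≡ 16. So 21^38 ≡ 16 (mod 43).
φ(22): Repeated squaring mod 43: 22^1 ≡ 22, 22^2 ≡ 22² = 484 ≡ 11, 22^4 ≡ 11² = 121 ≡ 35, 22^8 ≡ 35² = 1225 ≡ 21, 22^16 ≡ 21² = 441 ≡ 11, 22^32 ≡ 11² = 121 ≡ 35. Since 38 = 32 + 4 + 2, 22^38 ≡ 35·35·11: 35·35 = 1225 ≡ 21, then 21·11 = 231 ≡ 16. So 22^38 ≡ 16 (mod 43).
So φ(21) = φ(22) = 16 while 21 ≠ 22, thus φ is not injective.
Since φ is not injective, we determine |image(φ)|. Computing x^38 mod 43 for each x (by repeated squaring, reducing mod 43 at every step), the values φ(0), φ(1), …, φ(42) are: 0, 1, 35, 17, 21, 15, 36, 6, 4, 31, 9, 41, 13, 24, 38, 40, 11, 23, 10, 25, 14, 16, 16, 14, 25, 10, 23, 11, 40, 38, 24, 13, 41, 9, 31, 4, 6, 36, 15, 21, 17, 35, 1.
The distinct values are {0, 1, 4, 6, 9, 10, 11, 13, 14, 15, 16, 17, 21, 23, 24, 25, 31, 35, 36, 38, 40, 41}; there are 22 of them.

22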